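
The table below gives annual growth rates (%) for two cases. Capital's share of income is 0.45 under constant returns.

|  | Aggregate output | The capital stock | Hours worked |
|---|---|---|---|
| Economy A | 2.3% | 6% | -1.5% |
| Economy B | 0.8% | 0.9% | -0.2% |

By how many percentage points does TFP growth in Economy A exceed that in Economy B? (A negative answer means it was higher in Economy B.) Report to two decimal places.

-0.08 percentage points

Labor's share = 1 − 0.45 = 0.55.
Economy A: TFP = 2.3 − 2.7 + 0.825 = 0.425%.
Economy B: TFP = 0.8 − 0.405 + 0.11 = 0.505%.
Difference = 0.425 − (0.505) = -0.08 pp.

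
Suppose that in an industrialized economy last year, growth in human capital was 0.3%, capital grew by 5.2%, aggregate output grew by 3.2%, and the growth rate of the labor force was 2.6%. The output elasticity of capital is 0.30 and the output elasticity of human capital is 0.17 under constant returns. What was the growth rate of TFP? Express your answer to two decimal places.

0.21%

Labor's share = 1 − 0.3 − 0.17 = 0.53.
Capital: 0.3 × 5.2 = 1.56 pp.
Human capital: 0.17 × 0.3 = 0.051 pp.
The labor force: 0.53 × 2.6 = 1.378 pp.
TFP growth = 3.2 − 2.989 = 0.211%.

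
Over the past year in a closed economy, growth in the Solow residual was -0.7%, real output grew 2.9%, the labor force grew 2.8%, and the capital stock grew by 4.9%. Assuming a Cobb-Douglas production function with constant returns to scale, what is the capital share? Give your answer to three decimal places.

0.381

gY = gA + α·gK + (1−α)·gL, so gY − gA − gL = α(gK − gL).
2.9 + 0.7 − 2.8 = α × (4.9 − 2.8).
0.8 = 2.1 α, so α = 0.38095.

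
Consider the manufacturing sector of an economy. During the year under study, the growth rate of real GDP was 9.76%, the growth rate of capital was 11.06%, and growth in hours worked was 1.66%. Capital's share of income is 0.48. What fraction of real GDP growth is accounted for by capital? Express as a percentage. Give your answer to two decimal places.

Capital accounted for 54.39% of growth.

Capital contributed 0.48 × 11.06 = 5.3088 pp.
Share of growth = 5.3088 / 9.76 × 100 = 54.3934%.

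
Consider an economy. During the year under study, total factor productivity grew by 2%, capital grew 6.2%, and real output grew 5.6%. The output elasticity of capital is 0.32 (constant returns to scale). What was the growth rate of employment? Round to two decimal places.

Labor's share = 1 − 0.32 = 0.68.
gY = gA + 0.32×6.2 + 0.68×g.
0.68×g = 5.6 − 2 − 1.984 = 1.616.
g = 1.616 / 0.68 = 2.3765%.

2.38%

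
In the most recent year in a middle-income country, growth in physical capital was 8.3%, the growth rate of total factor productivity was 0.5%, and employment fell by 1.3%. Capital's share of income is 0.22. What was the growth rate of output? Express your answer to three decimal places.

Output grew 1.312%.

Labor's share = 1 − 0.22 = 0.78.
Physical capital: 0.22 × 8.3 = 1.826 pp.
Employment: 0.78 × (-1.3) = -1.014 pp.
Output growth = 0.5 + 0.812 = 1.312%.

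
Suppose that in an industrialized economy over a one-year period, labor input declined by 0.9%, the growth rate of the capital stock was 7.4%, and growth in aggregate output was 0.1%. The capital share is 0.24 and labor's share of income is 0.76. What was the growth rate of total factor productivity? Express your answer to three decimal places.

-0.992%

Labor's share = 1 − 0.24 = 0.76.
The capital stock: 0.24 × 7.4 = 1.776 pp.
Labor input: 0.76 × (-0.9) = -0.684 pp.
TFP growth = 0.1 − 1.092 = -0.992%.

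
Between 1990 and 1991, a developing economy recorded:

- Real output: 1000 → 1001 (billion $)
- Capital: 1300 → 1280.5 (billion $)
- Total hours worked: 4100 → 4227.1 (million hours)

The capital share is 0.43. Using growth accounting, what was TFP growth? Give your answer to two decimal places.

-1.02%

Real output growth = (1001 − 1000) / 1000 = 0.1%.
Capital growth = (1280.5 − 1300) / 1300 = -1.5%.
Total hours worked growth = (4227.1 − 4100) / 4100 = 3.1%.
Labor's share = 1 − 0.43 = 0.57.
Capital: 0.43 × (-1.5) = -0.645 pp.
Total hours worked: 0.57 × 3.1 = 1.767 pp.
TFP growth = 0.1 − 1.122 = -1.022%.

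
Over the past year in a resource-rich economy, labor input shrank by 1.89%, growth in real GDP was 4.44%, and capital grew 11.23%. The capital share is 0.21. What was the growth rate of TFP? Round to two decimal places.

3.57%

Labor's share = 1 − 0.21 = 0.79.
Capital: 0.21 × 11.23 = 2.3583 pp.
Labor input: 0.79 × (-1.89) = -1.4931 pp.
TFP growth = 4.44 − 0.8652 = 3.5748%.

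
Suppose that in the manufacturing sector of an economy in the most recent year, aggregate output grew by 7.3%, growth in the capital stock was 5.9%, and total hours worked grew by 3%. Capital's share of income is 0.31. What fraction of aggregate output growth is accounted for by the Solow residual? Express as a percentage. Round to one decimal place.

46.6%

Labor's share = 1 − 0.31 = 0.69.
The capital stock: 0.31 × 5.9 = 1.829 pp.
Total hours worked: 0.69 × 3 = 2.07 pp.
TFP growth = 7.3 − 3.899 = 3.401%.
TFP share of growth = 3.401 / 7.3 × 100 = 46.589%.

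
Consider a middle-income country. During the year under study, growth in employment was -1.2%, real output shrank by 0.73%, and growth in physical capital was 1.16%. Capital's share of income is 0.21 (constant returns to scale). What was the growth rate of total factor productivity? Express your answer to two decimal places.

Labor's share = 1 − 0.21 = 0.79.
Physical capital: 0.21 × 1.16 = 0.2436 pp.
Employment: 0.79 × (-1.2) = -0.948 pp.
TFP growth = -0.73 + 0.7044 = -0.0256%.

-0.03%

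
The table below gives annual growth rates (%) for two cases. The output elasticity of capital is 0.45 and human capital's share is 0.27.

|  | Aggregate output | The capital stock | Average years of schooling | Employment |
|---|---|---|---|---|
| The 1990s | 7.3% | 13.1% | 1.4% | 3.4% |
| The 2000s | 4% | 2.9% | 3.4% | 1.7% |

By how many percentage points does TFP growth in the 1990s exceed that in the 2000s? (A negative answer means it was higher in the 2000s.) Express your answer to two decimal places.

Labor's share = 1 − 0.45 − 0.27 = 0.28.
The 1990s: TFP = 7.3 − 5.895 − 0.378 − 0.952 = 0.075%.
The 2000s: TFP = 4 − 1.305 − 0.918 − 0.476 = 1.301%.
Difference = 0.075 − (1.301) = -1.226 pp.

-1.23 percentage points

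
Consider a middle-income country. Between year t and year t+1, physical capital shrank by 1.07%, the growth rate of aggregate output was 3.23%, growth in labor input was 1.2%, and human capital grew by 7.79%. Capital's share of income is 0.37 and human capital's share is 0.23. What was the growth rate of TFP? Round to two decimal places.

1.35%

Labor's share = 1 − 0.37 − 0.23 = 0.4.
Physical capital: 0.37 × (-1.07) = -0.3959 pp.
Human capital: 0.23 × 7.79 = 1.7917 pp.
Labor input: 0.4 × 1.2 = 0.48 pp.
TFP growth = 3.23 − 1.8758 = 1.3542%.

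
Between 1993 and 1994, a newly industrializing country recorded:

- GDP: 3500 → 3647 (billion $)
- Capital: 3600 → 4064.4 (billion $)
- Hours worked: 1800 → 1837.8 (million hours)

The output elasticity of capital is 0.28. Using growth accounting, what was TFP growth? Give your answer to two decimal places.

GDP growth = (3647 − 3500) / 3500 = 4.2%.
Capital growth = (4064.4 − 3600) / 3600 = 12.9%.
Hours worked growth = (1837.8 − 1800) / 1800 = 2.1%.
Labor's share = 1 − 0.28 = 0.72.
Capital: 0.28 × 12.9 = 3.612 pp.
Hours worked: 0.72 × 2.1 = 1.512 pp.
TFP growth = 4.2 − 5.124 = -0.924%.

-0.92%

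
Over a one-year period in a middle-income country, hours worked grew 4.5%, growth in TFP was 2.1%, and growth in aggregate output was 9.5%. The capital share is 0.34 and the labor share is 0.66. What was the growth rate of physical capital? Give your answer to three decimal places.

Physical capital grew 13.029%.

Labor's share = 1 − 0.34 = 0.66.
gY = gA + 0.66×4.5 + 0.34×g.
0.34×g = 9.5 − 2.1 − 2.97 = 4.43.
g = 4.43 / 0.34 = 13.02941%.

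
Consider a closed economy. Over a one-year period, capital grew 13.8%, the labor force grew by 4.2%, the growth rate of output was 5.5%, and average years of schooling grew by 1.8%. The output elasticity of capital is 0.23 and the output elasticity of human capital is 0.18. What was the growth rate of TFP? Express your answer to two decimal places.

Labor's share = 1 − 0.23 − 0.18 = 0.59.
Capital: 0.23 × 13.8 = 3.174 pp.
Average years of schooling: 0.18 × 1.8 = 0.324 pp.
The labor force: 0.59 × 4.2 = 2.478 pp.
TFP growth = 5.5 − 5.976 = -0.476%.

-0.48%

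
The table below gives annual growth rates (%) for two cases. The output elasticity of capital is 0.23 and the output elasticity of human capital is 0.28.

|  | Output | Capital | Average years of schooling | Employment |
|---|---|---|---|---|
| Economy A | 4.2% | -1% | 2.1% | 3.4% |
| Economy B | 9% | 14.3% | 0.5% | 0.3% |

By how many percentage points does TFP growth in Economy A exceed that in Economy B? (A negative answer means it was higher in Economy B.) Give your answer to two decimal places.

Labor's share = 1 − 0.23 − 0.28 = 0.49.
Economy A: TFP = 4.2 + 0.23 − 0.588 − 1.666 = 2.176%.
Economy B: TFP = 9 − 3.289 − 0.14 − 0.147 = 5.424%.
Difference = 2.176 − (5.424) = -3.248 pp.

-3.25 percentage points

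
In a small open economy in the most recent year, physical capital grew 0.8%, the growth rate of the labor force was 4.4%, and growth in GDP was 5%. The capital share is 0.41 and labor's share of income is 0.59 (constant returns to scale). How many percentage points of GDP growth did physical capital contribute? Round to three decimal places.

Contribution = share × growth = 0.41 × 0.8 = 0.328 pp.

0.328 percentage points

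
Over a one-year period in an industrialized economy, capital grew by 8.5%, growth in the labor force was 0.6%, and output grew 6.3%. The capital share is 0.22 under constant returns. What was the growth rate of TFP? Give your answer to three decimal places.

TFP grew 3.962%.

Labor's share = 1 − 0.22 = 0.78.
Capital: 0.22 × 8.5 = 1.87 pp.
The labor force: 0.78 × 0.6 = 0.468 pp.
TFP growth = 6.3 − 2.338 = 3.962%.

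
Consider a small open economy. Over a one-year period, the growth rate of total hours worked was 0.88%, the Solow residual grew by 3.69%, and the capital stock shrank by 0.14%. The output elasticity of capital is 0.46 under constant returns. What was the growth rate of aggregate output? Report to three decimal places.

4.101%

Labor's share = 1 − 0.46 = 0.54.
The capital stock: 0.46 × (-0.14) = -0.0644 pp.
Total hours worked: 0.54 × 0.88 = 0.4752 pp.
Output growth = 3.69 + 0.4108 = 4.1008%.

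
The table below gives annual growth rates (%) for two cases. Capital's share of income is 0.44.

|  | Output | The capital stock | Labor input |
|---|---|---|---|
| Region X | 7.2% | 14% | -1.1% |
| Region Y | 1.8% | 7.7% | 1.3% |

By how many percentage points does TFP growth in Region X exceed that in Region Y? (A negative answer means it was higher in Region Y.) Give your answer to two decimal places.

Labor's share = 1 − 0.44 = 0.56.
Region X: TFP = 7.2 − 6.16 + 0.616 = 1.656%.
Region Y: TFP = 1.8 − 3.388 − 0.728 = -2.316%.
Difference = 1.656 − (-2.316) = 3.972 pp.

3.97 percentage points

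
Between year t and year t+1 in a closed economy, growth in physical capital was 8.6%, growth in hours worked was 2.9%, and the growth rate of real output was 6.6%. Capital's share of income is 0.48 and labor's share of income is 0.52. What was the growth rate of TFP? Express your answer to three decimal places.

Labor's share = 1 − 0.48 = 0.52.
Physical capital: 0.48 × 8.6 = 4.128 pp.
Hours worked: 0.52 × 2.9 = 1.508 pp.
TFP growth = 6.6 − 5.636 = 0.964%.

TFP grew 0.964%.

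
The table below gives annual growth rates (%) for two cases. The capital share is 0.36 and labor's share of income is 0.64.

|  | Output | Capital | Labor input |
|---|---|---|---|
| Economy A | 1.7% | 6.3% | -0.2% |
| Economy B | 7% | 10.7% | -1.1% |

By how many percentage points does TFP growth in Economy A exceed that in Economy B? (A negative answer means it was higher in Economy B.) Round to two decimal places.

-4.29 percentage points

Labor's share = 1 − 0.36 = 0.64.
Economy A: TFP = 1.7 − 2.268 + 0.128 = -0.44%.
Economy B: TFP = 7 − 3.852 + 0.704 = 3.852%.
Difference = -0.44 − (3.852) = -4.292 pp.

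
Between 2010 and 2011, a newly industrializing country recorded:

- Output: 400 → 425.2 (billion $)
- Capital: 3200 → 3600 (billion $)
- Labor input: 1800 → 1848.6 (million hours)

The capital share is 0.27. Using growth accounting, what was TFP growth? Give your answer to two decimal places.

Output growth = (425.2 − 400) / 400 = 6.3%.
Capital growth = (3600 − 3200) / 3200 = 12.5%.
Labor input growth = (1848.6 − 1800) / 1800 = 2.7%.
Labor's share = 1 − 0.27 = 0.73.
Capital: 0.27 × 12.5 = 3.375 pp.
Labor input: 0.73 × 2.7 = 1.971 pp.
TFP growth = 6.3 − 5.346 = 0.954%.

0.95%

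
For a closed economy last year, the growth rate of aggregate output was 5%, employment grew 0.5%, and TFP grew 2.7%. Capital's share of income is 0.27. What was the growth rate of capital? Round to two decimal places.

Capital growth was 7.17%.

Labor's share = 1 − 0.27 = 0.73.
gY = gA + 0.73×0.5 + 0.27×g.
0.27×g = 5 − 2.7 − 0.365 = 1.935.
g = 1.935 / 0.27 = 7.1667%.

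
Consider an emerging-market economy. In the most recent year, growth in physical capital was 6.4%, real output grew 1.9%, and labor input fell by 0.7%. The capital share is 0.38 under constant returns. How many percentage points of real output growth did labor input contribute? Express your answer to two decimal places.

Labor's share = 1 − 0.38 = 0.62.
Contribution = share × growth = 0.62 × (-0.7) = -0.434 pp.

-0.43 percentage points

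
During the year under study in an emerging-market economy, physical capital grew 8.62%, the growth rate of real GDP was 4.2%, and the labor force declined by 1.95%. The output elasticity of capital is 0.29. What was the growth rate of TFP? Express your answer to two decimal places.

Labor's share = 1 − 0.29 = 0.71.
Physical capital: 0.29 × 8.62 = 2.4998 pp.
The labor force: 0.71 × (-1.95) = -1.3845 pp.
TFP growth = 4.2 − 1.1153 = 3.0847%.

TFP grew 3.08%.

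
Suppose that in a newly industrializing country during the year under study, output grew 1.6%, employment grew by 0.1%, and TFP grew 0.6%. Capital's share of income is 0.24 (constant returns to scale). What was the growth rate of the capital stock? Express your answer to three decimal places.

Labor's share = 1 − 0.24 = 0.76.
gY = gA + 0.76×0.1 + 0.24×g.
0.24×g = 1.6 − 0.6 − 0.076 = 0.924.
g = 0.924 / 0.24 = 3.85%.

3.850%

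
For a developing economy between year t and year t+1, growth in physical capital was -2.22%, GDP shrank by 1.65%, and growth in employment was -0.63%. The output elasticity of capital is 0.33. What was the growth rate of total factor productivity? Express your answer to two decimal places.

Labor's share = 1 − 0.33 = 0.67.
Physical capital: 0.33 × (-2.22) = -0.7326 pp.
Employment: 0.67 × (-0.63) = -0.4221 pp.
TFP growth = -1.65 + 1.1547 = -0.4953%.

-0.50%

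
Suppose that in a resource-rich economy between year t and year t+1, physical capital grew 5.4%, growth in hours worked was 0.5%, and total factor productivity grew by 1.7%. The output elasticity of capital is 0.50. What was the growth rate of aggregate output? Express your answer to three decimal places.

Labor's share = 1 − 0.5 = 0.5.
Physical capital: 0.5 × 5.4 = 2.7 pp.
Hours worked: 0.5 × 0.5 = 0.25 pp.
Output growth = 1.7 + 2.95 = 4.65%.

Aggregate output growth was 4.650%.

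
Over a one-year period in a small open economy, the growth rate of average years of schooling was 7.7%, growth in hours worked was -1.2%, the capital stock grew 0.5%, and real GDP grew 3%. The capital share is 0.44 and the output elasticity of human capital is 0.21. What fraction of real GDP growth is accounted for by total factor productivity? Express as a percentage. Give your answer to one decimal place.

Total factor productivity accounted for 52.8% of growth.

Labor's share = 1 − 0.44 − 0.21 = 0.35.
The capital stock: 0.44 × 0.5 = 0.22 pp.
Average years of schooling: 0.21 × 7.7 = 1.617 pp.
Hours worked: 0.35 × (-1.2) = -0.42 pp.
TFP growth = 3 − 1.417 = 1.583%.
TFP share of growth = 1.583 / 3 × 100 = 52.767%.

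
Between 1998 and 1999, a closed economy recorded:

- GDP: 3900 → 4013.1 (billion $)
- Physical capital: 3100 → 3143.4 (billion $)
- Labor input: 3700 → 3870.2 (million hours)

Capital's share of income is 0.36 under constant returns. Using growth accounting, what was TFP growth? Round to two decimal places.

GDP growth = (4013.1 − 3900) / 3900 = 2.9%.
Physical capital growth = (3143.4 − 3100) / 3100 = 1.4%.
Labor input growth = (3870.2 − 3700) / 3700 = 4.6%.
Labor's share = 1 − 0.36 = 0.64.
Physical capital: 0.36 × 1.4 = 0.504 pp.
Labor input: 0.64 × 4.6 = 2.944 pp.
TFP growth = 2.9 − 3.448 = -0.548%.

-0.55%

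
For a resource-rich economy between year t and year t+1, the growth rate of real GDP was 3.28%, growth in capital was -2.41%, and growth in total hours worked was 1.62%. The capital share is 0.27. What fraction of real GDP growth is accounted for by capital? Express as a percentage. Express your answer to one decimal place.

Capital contributed 0.27 × (-2.41) = -0.6507 pp.
Share of growth = -0.6507 / 3.28 × 100 = -19.838%.

-19.8%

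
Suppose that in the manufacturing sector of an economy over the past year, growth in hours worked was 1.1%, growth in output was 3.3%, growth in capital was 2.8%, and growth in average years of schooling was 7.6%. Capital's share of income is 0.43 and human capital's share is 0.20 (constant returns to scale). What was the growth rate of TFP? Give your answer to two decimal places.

0.17%

Labor's share = 1 − 0.43 − 0.2 = 0.37.
Capital: 0.43 × 2.8 = 1.204 pp.
Average years of schooling: 0.2 × 7.6 = 1.52 pp.
Hours worked: 0.37 × 1.1 = 0.407 pp.
TFP growth = 3.3 − 3.131 = 0.169%.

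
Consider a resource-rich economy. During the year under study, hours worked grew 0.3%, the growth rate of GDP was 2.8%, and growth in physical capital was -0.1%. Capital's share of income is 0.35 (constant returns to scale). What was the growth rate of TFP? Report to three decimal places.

Labor's share = 1 − 0.35 = 0.65.
Physical capital: 0.35 × (-0.1) = -0.035 pp.
Hours worked: 0.65 × 0.3 = 0.195 pp.
TFP growth = 2.8 − 0.16 = 2.64%.

TFP grew 2.640%.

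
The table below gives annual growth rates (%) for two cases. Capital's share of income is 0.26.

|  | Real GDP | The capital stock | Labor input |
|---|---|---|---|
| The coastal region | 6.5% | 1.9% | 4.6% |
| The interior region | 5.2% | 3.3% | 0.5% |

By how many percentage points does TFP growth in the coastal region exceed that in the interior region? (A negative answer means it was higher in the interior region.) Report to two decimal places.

Labor's share = 1 − 0.26 = 0.74.
The coastal region: TFP = 6.5 − 0.494 − 3.404 = 2.602%.
The interior region: TFP = 5.2 − 0.858 − 0.37 = 3.972%.
Difference = 2.602 − (3.972) = -1.37 pp.

-1.37 percentage points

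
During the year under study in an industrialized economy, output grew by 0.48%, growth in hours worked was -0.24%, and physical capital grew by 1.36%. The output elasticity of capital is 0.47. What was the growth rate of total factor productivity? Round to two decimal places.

Labor's share = 1 − 0.47 = 0.53.
Physical capital: 0.47 × 1.36 = 0.6392 pp.
Hours worked: 0.53 × (-0.24) = -0.1272 pp.
TFP growth = 0.48 − 0.512 = -0.032%.

-0.03%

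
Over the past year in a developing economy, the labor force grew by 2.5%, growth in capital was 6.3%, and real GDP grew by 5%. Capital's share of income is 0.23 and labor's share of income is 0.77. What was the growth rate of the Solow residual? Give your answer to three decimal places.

The Solow residual grew 1.626%.

Labor's share = 1 − 0.23 = 0.77.
Capital: 0.23 × 6.3 = 1.449 pp.
The labor force: 0.77 × 2.5 = 1.925 pp.
TFP growth = 5 − 3.374 = 1.626%.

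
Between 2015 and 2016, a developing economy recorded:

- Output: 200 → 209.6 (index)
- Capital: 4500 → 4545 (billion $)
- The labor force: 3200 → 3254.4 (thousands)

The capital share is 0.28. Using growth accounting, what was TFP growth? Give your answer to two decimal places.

Output growth = (209.6 − 200) / 200 = 4.8%.
Capital growth = (4545 − 4500) / 4500 = 1%.
The labor force growth = (3254.4 − 3200) / 3200 = 1.7%.
Labor's share = 1 − 0.28 = 0.72.
Capital: 0.28 × 1 = 0.28 pp.
The labor force: 0.72 × 1.7 = 1.224 pp.
TFP growth = 4.8 − 1.504 = 3.296%.

TFP growth was 3.30%.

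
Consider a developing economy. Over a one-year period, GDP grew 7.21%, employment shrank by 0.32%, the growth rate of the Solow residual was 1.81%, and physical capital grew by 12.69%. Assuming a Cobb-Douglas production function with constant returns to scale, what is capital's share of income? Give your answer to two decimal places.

Capital's share of income is 0.44.

gY = gA + α·gK + (1−α)·gL, so gY − gA − gL = α(gK − gL).
7.21 − 1.81 + 0.32 = α × (12.69 − (-0.32)).
5.72 = 13.01 α, so α = 0.4397.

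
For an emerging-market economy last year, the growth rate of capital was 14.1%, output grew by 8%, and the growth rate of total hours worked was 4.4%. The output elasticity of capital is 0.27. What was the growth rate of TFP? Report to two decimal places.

0.98%

Labor's share = 1 − 0.27 = 0.73.
Capital: 0.27 × 14.1 = 3.807 pp.
Total hours worked: 0.73 × 4.4 = 3.212 pp.
TFP growth = 8 − 7.019 = 0.981%.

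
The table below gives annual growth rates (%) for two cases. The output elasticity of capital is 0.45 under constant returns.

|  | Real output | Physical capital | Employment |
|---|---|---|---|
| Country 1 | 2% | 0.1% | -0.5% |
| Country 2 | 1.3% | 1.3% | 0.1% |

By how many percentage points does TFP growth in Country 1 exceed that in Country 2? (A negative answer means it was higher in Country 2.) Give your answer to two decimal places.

1.57 percentage points

Labor's share = 1 − 0.45 = 0.55.
Country 1: TFP = 2 − 0.045 + 0.275 = 2.23%.
Country 2: TFP = 1.3 − 0.585 − 0.055 = 0.66%.
Difference = 2.23 − (0.66) = 1.57 pp.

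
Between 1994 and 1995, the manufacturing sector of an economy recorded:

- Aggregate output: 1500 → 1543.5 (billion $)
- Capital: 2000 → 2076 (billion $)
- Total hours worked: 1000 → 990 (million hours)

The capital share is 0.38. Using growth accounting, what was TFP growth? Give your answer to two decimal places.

Aggregate output growth = (1543.5 − 1500) / 1500 = 2.9%.
Capital growth = (2076 − 2000) / 2000 = 3.8%.
Total hours worked growth = (990 − 1000) / 1000 = -1%.
Labor's share = 1 − 0.38 = 0.62.
Capital: 0.38 × 3.8 = 1.444 pp.
Total hours worked: 0.62 × (-1) = -0.62 pp.
TFP growth = 2.9 − 0.824 = 2.076%.

TFP growth was 2.08%.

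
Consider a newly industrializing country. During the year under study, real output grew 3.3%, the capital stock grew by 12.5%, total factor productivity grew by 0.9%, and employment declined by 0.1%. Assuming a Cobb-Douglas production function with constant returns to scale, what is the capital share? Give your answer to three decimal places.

0.198

gY = gA + α·gK + (1−α)·gL, so gY − gA − gL = α(gK − gL).
3.3 − 0.9 + 0.1 = α × (12.5 − (-0.1)).
2.5 = 12.6 α, so α = 0.19841.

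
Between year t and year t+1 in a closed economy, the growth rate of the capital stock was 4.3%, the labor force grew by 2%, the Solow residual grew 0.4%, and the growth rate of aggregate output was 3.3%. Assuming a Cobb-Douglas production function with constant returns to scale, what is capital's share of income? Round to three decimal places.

gY = gA + α·gK + (1−α)·gL, so gY − gA − gL = α(gK − gL).
3.3 − 0.4 − 2 = α × (4.3 − 2).
0.9 = 2.3 α, so α = 0.3913.

0.391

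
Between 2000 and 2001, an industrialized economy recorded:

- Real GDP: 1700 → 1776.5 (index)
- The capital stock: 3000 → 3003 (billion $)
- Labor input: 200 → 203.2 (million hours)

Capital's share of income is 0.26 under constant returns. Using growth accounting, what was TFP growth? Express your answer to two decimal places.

Real GDP growth = (1776.5 − 1700) / 1700 = 4.5%.
The capital stock growth = (3003 − 3000) / 3000 = 0.1%.
Labor input growth = (203.2 − 200) / 200 = 1.6%.
Labor's share = 1 − 0.26 = 0.74.
The capital stock: 0.26 × 0.1 = 0.026 pp.
Labor input: 0.74 × 1.6 = 1.184 pp.
TFP growth = 4.5 − 1.21 = 3.29%.

TFP growth was 3.29%.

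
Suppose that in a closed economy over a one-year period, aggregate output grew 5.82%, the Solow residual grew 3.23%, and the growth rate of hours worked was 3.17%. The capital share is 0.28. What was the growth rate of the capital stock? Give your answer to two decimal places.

Labor's share = 1 − 0.28 = 0.72.
gY = gA + 0.72×3.17 + 0.28×g.
0.28×g = 5.82 − 3.23 − 2.2824 = 0.3076.
g = 0.3076 / 0.28 = 1.0986%.

1.10%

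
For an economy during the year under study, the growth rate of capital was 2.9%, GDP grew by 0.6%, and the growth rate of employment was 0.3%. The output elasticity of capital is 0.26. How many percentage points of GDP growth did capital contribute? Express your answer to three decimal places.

Contribution = share × growth = 0.26 × 2.9 = 0.754 pp.

0.754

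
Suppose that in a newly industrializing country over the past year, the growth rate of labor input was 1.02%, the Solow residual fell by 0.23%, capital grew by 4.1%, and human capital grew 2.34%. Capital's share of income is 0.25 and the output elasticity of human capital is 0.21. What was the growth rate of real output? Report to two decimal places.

1.84%

Labor's share = 1 − 0.25 − 0.21 = 0.54.
Capital: 0.25 × 4.1 = 1.025 pp.
Human capital: 0.21 × 2.34 = 0.4914 pp.
Labor input: 0.54 × 1.02 = 0.5508 pp.
Output growth = -0.23 + 2.0672 = 1.8372%.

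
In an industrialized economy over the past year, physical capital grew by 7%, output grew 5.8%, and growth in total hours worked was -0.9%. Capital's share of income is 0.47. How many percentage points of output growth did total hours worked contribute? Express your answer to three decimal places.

-0.477 pp

Labor's share = 1 − 0.47 = 0.53.
Contribution = share × growth = 0.53 × (-0.9) = -0.477 pp.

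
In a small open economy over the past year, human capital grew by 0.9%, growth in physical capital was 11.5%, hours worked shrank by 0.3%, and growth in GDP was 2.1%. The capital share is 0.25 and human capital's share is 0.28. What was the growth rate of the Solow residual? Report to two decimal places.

Labor's share = 1 − 0.25 − 0.28 = 0.47.
Physical capital: 0.25 × 11.5 = 2.875 pp.
Human capital: 0.28 × 0.9 = 0.252 pp.
Hours worked: 0.47 × (-0.3) = -0.141 pp.
TFP growth = 2.1 − 2.986 = -0.886%.

-0.89%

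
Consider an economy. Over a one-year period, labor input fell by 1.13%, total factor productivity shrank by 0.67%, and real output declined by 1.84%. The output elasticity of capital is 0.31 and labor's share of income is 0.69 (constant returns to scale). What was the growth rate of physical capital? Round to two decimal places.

-1.26%

Labor's share = 1 − 0.31 = 0.69.
gY = gA + 0.69×(-1.13) + 0.31×g.
0.31×g = -1.84 + 0.67 + 0.7797 = -0.3903.
g = -0.3903 / 0.31 = -1.259%.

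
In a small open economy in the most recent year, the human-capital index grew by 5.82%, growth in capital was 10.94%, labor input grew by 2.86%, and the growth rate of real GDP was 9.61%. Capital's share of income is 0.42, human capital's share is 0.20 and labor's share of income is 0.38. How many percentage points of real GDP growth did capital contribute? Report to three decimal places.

Contribution = share × growth = 0.42 × 10.94 = 4.5948 pp.

4.595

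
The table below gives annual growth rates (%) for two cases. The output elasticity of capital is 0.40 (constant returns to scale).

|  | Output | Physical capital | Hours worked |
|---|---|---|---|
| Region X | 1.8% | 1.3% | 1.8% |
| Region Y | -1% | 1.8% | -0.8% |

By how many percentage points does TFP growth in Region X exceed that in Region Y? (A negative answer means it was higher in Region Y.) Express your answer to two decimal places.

Labor's share = 1 − 0.4 = 0.6.
Region X: TFP = 1.8 − 0.52 − 1.08 = 0.2%.
Region Y: TFP = -1 − 0.72 + 0.48 = -1.24%.
Difference = 0.2 − (-1.24) = 1.44 pp.

1.44 percentage points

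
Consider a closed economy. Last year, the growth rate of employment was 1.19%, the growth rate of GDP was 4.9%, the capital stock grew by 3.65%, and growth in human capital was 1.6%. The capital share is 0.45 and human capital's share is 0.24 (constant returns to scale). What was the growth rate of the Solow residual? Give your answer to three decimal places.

Labor's share = 1 − 0.45 − 0.24 = 0.31.
The capital stock: 0.45 × 3.65 = 1.6425 pp.
Human capital: 0.24 × 1.6 = 0.384 pp.
Employment: 0.31 × 1.19 = 0.3689 pp.
TFP growth = 4.9 − 2.3954 = 2.5046%.

2.505%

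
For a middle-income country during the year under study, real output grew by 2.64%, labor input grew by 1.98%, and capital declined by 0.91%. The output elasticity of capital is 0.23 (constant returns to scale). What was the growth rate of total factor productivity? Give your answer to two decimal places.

Total factor productivity grew 1.32%.

Labor's share = 1 − 0.23 = 0.77.
Capital: 0.23 × (-0.91) = -0.2093 pp.
Labor input: 0.77 × 1.98 = 1.5246 pp.
TFP growth = 2.64 − 1.3153 = 1.3247%.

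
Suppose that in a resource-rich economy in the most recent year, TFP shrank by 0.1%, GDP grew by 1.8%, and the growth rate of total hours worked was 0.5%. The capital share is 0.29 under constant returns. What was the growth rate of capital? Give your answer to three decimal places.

Labor's share = 1 − 0.29 = 0.71.
gY = gA + 0.71×0.5 + 0.29×g.
0.29×g = 1.8 + 0.1 − 0.355 = 1.545.
g = 1.545 / 0.29 = 5.32759%.

Capital grew 5.328%.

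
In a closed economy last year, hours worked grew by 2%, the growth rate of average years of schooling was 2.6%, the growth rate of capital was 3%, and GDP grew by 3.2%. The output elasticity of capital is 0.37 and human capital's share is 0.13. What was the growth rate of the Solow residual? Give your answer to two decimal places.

Labor's share = 1 − 0.37 − 0.13 = 0.5.
Capital: 0.37 × 3 = 1.11 pp.
Average years of schooling: 0.13 × 2.6 = 0.338 pp.
Hours worked: 0.5 × 2 = 1 pp.
TFP growth = 3.2 − 2.448 = 0.752%.

The Solow residual grew 0.75%.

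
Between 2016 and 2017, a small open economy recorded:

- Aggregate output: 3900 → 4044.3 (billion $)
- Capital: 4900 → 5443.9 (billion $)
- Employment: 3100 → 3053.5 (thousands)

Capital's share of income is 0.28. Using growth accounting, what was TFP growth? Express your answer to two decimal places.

Aggregate output growth = (4044.3 − 3900) / 3900 = 3.7%.
Capital growth = (5443.9 − 4900) / 4900 = 11.1%.
Employment growth = (3053.5 − 3100) / 3100 = -1.5%.
Labor's share = 1 − 0.28 = 0.72.
Capital: 0.28 × 11.1 = 3.108 pp.
Employment: 0.72 × (-1.5) = -1.08 pp.
TFP growth = 3.7 − 2.028 = 1.672%.

TFP growth was 1.67%.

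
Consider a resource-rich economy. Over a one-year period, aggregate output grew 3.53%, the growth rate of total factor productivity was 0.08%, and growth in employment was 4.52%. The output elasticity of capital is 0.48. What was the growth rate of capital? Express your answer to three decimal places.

2.291%

Labor's share = 1 − 0.48 = 0.52.
gY = gA + 0.52×4.52 + 0.48×g.
0.48×g = 3.53 − 0.08 − 2.3504 = 1.0996.
g = 1.0996 / 0.48 = 2.29083%.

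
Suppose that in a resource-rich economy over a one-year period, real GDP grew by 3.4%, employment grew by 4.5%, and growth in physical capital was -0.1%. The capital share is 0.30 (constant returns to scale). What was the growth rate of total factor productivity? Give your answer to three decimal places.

Labor's share = 1 − 0.3 = 0.7.
Physical capital: 0.3 × (-0.1) = -0.03 pp.
Employment: 0.7 × 4.5 = 3.15 pp.
TFP growth = 3.4 − 3.12 = 0.28%.

Total factor productivity grew 0.280%.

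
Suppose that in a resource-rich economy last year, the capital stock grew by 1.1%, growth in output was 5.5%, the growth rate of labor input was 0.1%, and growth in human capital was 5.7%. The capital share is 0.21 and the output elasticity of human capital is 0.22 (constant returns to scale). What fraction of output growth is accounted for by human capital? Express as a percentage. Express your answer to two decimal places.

Human capital contributed 0.22 × 5.7 = 1.254 pp.
Share of growth = 1.254 / 5.5 × 100 = 22.8%.

22.80%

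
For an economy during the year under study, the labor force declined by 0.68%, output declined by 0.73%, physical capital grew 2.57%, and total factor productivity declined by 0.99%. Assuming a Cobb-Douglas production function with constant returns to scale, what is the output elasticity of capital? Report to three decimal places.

gY = gA + α·gK + (1−α)·gL, so gY − gA − gL = α(gK − gL).
-0.73 + 0.99 + 0.68 = α × (2.57 − (-0.68)).
0.94 = 3.25 α, so α = 0.28923.

α = 0.289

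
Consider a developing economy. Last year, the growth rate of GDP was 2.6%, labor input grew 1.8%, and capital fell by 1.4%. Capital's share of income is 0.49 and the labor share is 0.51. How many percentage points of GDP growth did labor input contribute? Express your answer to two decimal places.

Labor's share = 1 − 0.49 = 0.51.
Contribution = share × growth = 0.51 × 1.8 = 0.918 pp.

0.92 pp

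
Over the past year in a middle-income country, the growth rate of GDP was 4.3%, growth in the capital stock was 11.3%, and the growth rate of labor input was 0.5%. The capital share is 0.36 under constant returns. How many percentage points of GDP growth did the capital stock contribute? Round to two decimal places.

Contribution = share × growth = 0.36 × 11.3 = 4.068 pp.

4.07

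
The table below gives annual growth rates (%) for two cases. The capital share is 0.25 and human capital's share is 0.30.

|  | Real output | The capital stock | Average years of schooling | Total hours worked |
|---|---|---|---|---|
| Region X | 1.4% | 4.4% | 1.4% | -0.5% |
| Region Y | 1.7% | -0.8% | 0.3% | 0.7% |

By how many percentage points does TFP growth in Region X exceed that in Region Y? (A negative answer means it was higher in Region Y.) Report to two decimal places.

Labor's share = 1 − 0.25 − 0.3 = 0.45.
Region X: TFP = 1.4 − 1.1 − 0.42 + 0.225 = 0.105%.
Region Y: TFP = 1.7 + 0.2 − 0.09 − 0.315 = 1.495%.
Difference = 0.105 − (1.495) = -1.39 pp.

-1.39 percentage points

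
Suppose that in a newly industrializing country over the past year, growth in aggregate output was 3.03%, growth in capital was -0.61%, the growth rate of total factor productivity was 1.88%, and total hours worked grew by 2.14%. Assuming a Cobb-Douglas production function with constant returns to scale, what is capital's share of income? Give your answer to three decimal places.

gY = gA + α·gK + (1−α)·gL, so gY − gA − gL = α(gK − gL).
3.03 − 1.88 − 2.14 = α × (-0.61 − 2.14).
-0.99 = -2.75 α, so α = 0.36.

α = 0.360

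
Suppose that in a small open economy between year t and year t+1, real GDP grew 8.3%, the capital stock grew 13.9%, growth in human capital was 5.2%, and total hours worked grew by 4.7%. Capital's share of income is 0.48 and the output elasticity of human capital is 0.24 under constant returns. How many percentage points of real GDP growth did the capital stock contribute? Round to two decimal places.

6.67

Contribution = share × growth = 0.48 × 13.9 = 6.672 pp.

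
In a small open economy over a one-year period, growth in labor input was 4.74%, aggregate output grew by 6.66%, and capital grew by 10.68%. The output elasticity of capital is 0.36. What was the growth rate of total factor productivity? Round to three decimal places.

Labor's share = 1 − 0.36 = 0.64.
Capital: 0.36 × 10.68 = 3.8448 pp.
Labor input: 0.64 × 4.74 = 3.0336 pp.
TFP growth = 6.66 − 6.8784 = -0.2184%.

-0.218%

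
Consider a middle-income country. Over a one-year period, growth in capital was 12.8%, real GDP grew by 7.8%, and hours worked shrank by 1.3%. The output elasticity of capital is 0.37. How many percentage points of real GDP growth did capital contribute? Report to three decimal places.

4.736

Contribution = share × growth = 0.37 × 12.8 = 4.736 pp.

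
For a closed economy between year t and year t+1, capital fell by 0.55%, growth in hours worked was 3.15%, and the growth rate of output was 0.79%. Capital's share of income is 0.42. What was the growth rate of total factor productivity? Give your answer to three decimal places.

Labor's share = 1 − 0.42 = 0.58.
Capital: 0.42 × (-0.55) = -0.231 pp.
Hours worked: 0.58 × 3.15 = 1.827 pp.
TFP growth = 0.79 − 1.596 = -0.806%.

-0.806%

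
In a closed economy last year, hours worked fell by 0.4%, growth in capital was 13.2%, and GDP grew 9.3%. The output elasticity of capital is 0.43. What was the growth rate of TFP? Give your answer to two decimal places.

TFP grew 3.85%.

Labor's share = 1 − 0.43 = 0.57.
Capital: 0.43 × 13.2 = 5.676 pp.
Hours worked: 0.57 × (-0.4) = -0.228 pp.
TFP growth = 9.3 − 5.448 = 3.852%.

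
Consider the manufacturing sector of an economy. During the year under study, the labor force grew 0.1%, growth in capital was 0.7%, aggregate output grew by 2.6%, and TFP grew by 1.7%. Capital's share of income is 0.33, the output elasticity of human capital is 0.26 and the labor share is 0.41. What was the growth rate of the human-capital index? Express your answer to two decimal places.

The human-capital index grew 2.42%.

Labor's share = 1 − 0.33 − 0.26 = 0.41.
gY = gA + 0.33×0.7 + 0.41×0.1 + 0.26×g.
0.26×g = 2.6 − 1.7 − 0.272 = 0.628.
g = 0.628 / 0.26 = 2.4154%.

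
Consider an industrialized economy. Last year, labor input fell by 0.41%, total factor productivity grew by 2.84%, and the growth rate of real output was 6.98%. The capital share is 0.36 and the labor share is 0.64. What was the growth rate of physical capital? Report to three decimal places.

Labor's share = 1 − 0.36 = 0.64.
gY = gA + 0.64×(-0.41) + 0.36×g.
0.36×g = 6.98 − 2.84 + 0.2624 = 4.4024.
g = 4.4024 / 0.36 = 12.22889%.

12.229%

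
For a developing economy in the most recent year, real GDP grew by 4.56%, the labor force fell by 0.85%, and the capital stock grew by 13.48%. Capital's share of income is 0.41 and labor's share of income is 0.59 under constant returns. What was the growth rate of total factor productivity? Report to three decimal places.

Labor's share = 1 − 0.41 = 0.59.
The capital stock: 0.41 × 13.48 = 5.5268 pp.
The labor force: 0.59 × (-0.85) = -0.5015 pp.
TFP growth = 4.56 − 5.0253 = -0.4653%.

-0.465%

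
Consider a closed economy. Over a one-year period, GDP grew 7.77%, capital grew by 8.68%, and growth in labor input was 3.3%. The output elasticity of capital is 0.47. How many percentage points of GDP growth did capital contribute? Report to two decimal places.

Contribution = share × growth = 0.47 × 8.68 = 4.0796 pp.

4.08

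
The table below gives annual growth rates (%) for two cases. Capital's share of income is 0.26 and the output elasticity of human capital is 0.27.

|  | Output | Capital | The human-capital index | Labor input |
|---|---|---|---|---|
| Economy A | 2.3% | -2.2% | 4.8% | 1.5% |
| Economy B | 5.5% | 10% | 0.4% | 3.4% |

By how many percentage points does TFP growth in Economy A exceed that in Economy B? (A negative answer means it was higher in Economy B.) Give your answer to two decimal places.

Labor's share = 1 − 0.26 − 0.27 = 0.47.
Economy A: TFP = 2.3 + 0.572 − 1.296 − 0.705 = 0.871%.
Economy B: TFP = 5.5 − 2.6 − 0.108 − 1.598 = 1.194%.
Difference = 0.871 − (1.194) = -0.323 pp.

-0.32 percentage points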